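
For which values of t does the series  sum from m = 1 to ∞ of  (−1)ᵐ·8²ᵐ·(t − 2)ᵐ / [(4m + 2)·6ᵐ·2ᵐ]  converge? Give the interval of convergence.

(29/16, 35/16]

The ratio of consecutive coefficients is [(4m + 2)/(4(m+1) + 2)] · 64/(6·2) → 16/3.
The series converges when 16/3 · |t − 2| < 1, giving R = 3/16.
At t = 35/16: the terms alternate in sign and decrease monotonically to 0 in absolute value (size ~ c/m), so the alternating series test gives convergence.
At t = 29/16: the terms behave like c/m; limit comparison with the harmonic series gives divergence.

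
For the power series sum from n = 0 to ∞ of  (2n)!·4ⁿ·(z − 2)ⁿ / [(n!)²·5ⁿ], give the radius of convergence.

R = 5/16

The ratio of consecutive coefficients is (2n+1)·(2n+2)/(n+1)² · 4/5 → 16/5.
Convergence for |z − 2| · 16/5 < 1, i.e. |z − 2| < 5/16. So R = 5/16.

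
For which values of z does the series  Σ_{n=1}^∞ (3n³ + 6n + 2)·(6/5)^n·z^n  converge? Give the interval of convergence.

By the ratio test, |a_{n+1}/a_n| = [(3(n+1)³ + 6(n+1) + 2)/(3n³ + 6n + 2)] · 6/5 → 6/5.
Convergence for |z| · 6/5 < 1, i.e. |z| < 5/6. So R = 5/6.
Check z = 5/6: the terms have absolute value of order n³, which does not tend to 0, so the series diverges by the divergence test.
Check z = -5/6: the terms do not tend to 0, so the series diverges.

(-5/6, 5/6)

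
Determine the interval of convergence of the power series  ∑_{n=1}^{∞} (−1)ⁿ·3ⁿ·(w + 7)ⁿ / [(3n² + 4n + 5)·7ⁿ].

[-28/3, -14/3]

By the ratio test, |a_{n+1}/a_n| = [(3n² + 4n + 5)/(3(n+1)² + 4(n+1) + 5)] · 3/7 → 3/7.
Hence the series converges for |w + 7| < 1/(3/7) = 7/3, so the radius of convergence is 7/3.
Endpoint w = -14/3: the series is dominated by a constant times Σ 1/n², which converges (p = 2 > 1).
When w = -28/3, the series is dominated by a constant times Σ 1/n², which converges (p = 2 > 1).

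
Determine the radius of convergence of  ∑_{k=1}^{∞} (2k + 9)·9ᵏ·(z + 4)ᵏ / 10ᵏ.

R = 10/9

Apply the ratio test: |a_{k+1}| / |a_k| = [(2(k+1) + 9)/(2k + 9)] · 9/10, which tends to 9/10 as k → ∞.
Hence the series converges for |z + 4| < 1/(9/10) = 10/9, so the radius of convergence is 10/9.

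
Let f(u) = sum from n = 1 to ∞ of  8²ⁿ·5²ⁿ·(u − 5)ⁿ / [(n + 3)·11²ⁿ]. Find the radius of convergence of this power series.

The ratio of consecutive coefficients is [(n + 3)/((n+1) + 3)] · 64·25/121 → 1600/121.
Thus R = 1/(1600/121) = 121/1600.

R = 121/1600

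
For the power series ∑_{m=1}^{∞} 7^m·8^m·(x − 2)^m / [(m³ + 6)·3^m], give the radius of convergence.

The ratio of consecutive coefficients is [(m³ + 6)/((m+1)³ + 6)] · 7·8/3 → 56/3.
The series converges when 56/3 · |x − 2| < 1, giving R = 3/56.

R = 3/56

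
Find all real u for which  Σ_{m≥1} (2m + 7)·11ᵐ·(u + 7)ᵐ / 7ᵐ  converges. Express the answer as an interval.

(-84/11, -70/11)

Ratio test: |a_{m+1}/a_m| = [(2(m+1) + 7)/(2m + 7)] · 11/7 → 11/7 as m → ∞.
Convergence for |u + 7| · 11/7 < 1, i.e. |u + 7| < 7/11. So R = 7/11.
When u = -70/11, the m-th term does not approach 0; divergence by the term test.
Endpoint u = -84/11: the terms have absolute value of order m, which does not tend to 0, so the series diverges by the divergence test.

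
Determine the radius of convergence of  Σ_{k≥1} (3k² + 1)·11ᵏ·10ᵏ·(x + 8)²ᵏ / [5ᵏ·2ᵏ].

The ratio of consecutive coefficients is [(3(k+1)² + 1)/(3k² + 1)] · 11·10/(5·2) → 11.
Writing y = (x + 8)², the series in y has radius 1/11, so |x + 8| < √(1/11) and R = √11/11.

R = √11/11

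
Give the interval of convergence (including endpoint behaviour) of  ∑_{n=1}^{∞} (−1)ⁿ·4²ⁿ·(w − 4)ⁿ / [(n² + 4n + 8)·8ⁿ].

Ratio test: |a_{n+1}/a_n| = [(n² + 4n + 8)/((n+1)² + 4(n+1) + 8)] · 16/8 → 2 as n → ∞.
Hence the series converges for |w − 4| < 1/(2) = 1/2, so the radius of convergence is 1/2.
Check w = 9/2: the terms are on the order of 1/n², so the series converges absolutely by comparison with the p-series (p = 2 > 1).
Check w = 7/2: the terms are on the order of 1/n², so the series converges absolutely by comparison with the p-series (p = 2 > 1).

[7/2, 9/2]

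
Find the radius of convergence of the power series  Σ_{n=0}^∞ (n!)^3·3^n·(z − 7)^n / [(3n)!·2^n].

R = 18

The ratio of consecutive coefficients is (n+1)³/[(3n+1)·(3n+2)·(3n+3)] · 3/2 → 1/18.
Convergence for |z − 7| · 1/18 < 1, i.e. |z − 7| < 18. So R = 18.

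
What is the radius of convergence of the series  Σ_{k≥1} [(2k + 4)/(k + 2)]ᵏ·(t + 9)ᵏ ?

R = 1/2

Root test: |a_k|^(1/k) = (2k + 4)/(k + 2) → 2.
Convergence for |t + 9| · 2 < 1, i.e. |t + 9| < 1/2. So R = 1/2.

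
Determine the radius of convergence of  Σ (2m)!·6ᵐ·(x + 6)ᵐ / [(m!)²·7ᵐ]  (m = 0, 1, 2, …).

Apply the ratio test: |a_{m+1}| / |a_m| = (2m+1)·(2m+2)/(m+1)² · 6/7, which tends to 24/7 as m → ∞.
The series converges when 24/7 · |x + 6| < 1, giving R = 7/24.

R = 7/24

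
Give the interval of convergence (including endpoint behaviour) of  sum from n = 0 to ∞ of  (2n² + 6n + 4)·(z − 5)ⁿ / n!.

Ratio test: |a_{n+1}/a_n| = (2(n+1)² + 6(n+1) + 4)/(2n² + 6n + 4) · 1/(n+1) → 0 as n → ∞.
Since the limit is 0 < 1 for every z, the series converges on all of ℝ and R = ∞.

(−∞, ∞)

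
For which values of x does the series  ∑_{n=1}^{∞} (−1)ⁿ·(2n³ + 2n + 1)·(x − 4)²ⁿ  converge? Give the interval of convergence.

(3, 5)

Apply the ratio test: |a_{n+1}| / |a_n| = (2(n+1)³ + 2(n+1) + 1)/(2n³ + 2n + 1), which tends to 1 as n → ∞.
Writing y = (x − 4)², the series in y has radius 1, so |x − 4| < √(1) = 1 and R = 1.
When x = 5, the n-th term does not approach 0; divergence by the term test.
At x = 3: the n-th term does not approach 0; divergence by the term test.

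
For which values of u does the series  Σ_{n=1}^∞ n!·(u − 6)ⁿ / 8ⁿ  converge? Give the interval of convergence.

The ratio of consecutive coefficients is (n+1) · 1/8 → ∞.
Since the ratio → ∞, the series diverges for every u ≠ 6, and R = 0.

{6}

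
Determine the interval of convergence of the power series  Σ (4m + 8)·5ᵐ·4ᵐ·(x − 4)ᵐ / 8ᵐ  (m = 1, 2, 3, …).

Ratio test: |a_{m+1}/a_m| = [(4(m+1) + 8)/(4m + 8)] · 5·4/8 → 5/2 as m → ∞.
The series converges when 5/2 · |x − 4| < 1, giving R = 2/5.
At x = 22/5: the m-th term does not approach 0; divergence by the term test.
When x = 18/5, the terms have absolute value of order m, which does not tend to 0, so the series diverges by the divergence test.

(18/5, 22/5)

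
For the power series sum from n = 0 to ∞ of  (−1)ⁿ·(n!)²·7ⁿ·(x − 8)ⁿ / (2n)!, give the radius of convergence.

Ratio test: |a_{n+1}/a_n| = (n+1)²/[(2n+1)·(2n+2)] · 7 → 7/4 as n → ∞.
Convergence for |x − 8| · 7/4 < 1, i.e. |x − 8| < 4/7. So R = 4/7.

R = 4/7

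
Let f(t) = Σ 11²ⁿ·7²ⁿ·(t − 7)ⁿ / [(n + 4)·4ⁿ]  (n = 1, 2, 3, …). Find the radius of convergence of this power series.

R = 4/5929

By the ratio test, |a_{n+1}/a_n| = [(n + 4)/((n+1) + 4)] · 121·49/4 → 5929/4.
Hence the series converges for |t − 7| < 1/(5929/4) = 4/5929, so the radius of convergence is 4/5929.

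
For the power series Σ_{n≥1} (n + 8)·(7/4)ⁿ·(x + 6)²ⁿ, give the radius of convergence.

Ratio test: |a_{n+1}/a_n| = [((n+1) + 8)/(n + 8)] · 7/4 → 7/4 as n → ∞.
Writing y = (x + 6)², the series in y has radius 4/7, so |x + 6| < √(4/7) and R = 2√7/7.

R = 2√7/7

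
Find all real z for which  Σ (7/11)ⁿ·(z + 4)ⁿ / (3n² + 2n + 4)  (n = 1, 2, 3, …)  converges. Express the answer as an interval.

Apply the ratio test: |a_{n+1}| / |a_n| = [(3n² + 2n + 4)/(3(n+1)² + 2(n+1) + 4)] · 7/11, which tends to 7/11 as n → ∞.
Convergence for |z + 4| · 7/11 < 1, i.e. |z + 4| < 11/7. So R = 11/7.
At z = -17/7: the terms are on the order of 1/n², so the series converges absolutely by comparison with the p-series (p = 2 > 1).
At z = -39/7: the series is dominated by a constant times Σ 1/n², which converges (p = 2 > 1).

[-39/7, -17/7]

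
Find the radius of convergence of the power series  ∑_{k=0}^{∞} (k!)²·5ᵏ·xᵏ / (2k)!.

Apply the ratio test: |a_{k+1}| / |a_k| = (k+1)²/[(2k+1)·(2k+2)] · 5, which tends to 5/4 as k → ∞.
The series converges when 5/4 · |x| < 1, giving R = 4/5.

R = 4/5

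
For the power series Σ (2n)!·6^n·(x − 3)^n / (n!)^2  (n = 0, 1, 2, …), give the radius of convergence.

By the ratio test, |a_{n+1}/a_n| = (2n+1)·(2n+2)/(n+1)² · 6 → 24.
Hence the series converges for |x − 3| < 1/(24) = 1/24, so the radius of convergence is 1/24.

R = 1/24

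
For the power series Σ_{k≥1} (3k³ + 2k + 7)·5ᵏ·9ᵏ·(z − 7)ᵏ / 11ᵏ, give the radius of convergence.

R = 11/45

The ratio of consecutive coefficients is [(3(k+1)³ + 2(k+1) + 7)/(3k³ + 2k + 7)] · 5·9/11 → 45/11.
The series converges when 45/11 · |z − 7| < 1, giving R = 11/45.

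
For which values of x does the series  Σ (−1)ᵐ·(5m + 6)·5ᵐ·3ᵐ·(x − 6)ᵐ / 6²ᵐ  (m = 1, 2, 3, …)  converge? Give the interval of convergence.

(18/5, 42/5)

By the ratio test, |a_{m+1}/a_m| = [(5(m+1) + 6)/(5m + 6)] · 5·3/36 → 5/12.
Thus R = 1/(5/12) = 12/5.
Check x = 42/5: the terms have absolute value of order m, which does not tend to 0, so the series diverges by the divergence test.
Endpoint x = 18/5: the terms have absolute value of order m, which does not tend to 0, so the series diverges by the divergence test.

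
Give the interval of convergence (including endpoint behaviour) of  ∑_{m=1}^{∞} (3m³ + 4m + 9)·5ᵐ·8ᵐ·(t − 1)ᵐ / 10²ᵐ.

(-3/2, 7/2)

By the ratio test, |a_{m+1}/a_m| = [(3(m+1)³ + 4(m+1) + 9)/(3m³ + 4m + 9)] · 5·8/100 → 2/5.
Thus R = 1/(2/5) = 5/2.
Check t = 7/2: the terms do not tend to 0, so the series diverges.
At t = -3/2: the terms have absolute value of order m³, which does not tend to 0, so the series diverges by the divergence test.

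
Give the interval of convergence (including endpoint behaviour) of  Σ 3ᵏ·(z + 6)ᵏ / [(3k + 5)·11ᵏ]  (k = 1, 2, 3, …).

[-29/3, -7/3)

By the ratio test, |a_{k+1}/a_k| = [(3k + 5)/(3(k+1) + 5)] · 3/11 → 3/11.
Hence the series converges for |z + 6| < 1/(3/11) = 11/3, so the radius of convergence is 11/3.
Check z = -7/3: the terms are asymptotic to a nonzero constant times 1/k, so the series diverges by limit comparison with Σ 1/k.
Endpoint z = -29/3: an alternating series whose terms decrease to 0 in absolute value, so it converges by the Leibniz criterion.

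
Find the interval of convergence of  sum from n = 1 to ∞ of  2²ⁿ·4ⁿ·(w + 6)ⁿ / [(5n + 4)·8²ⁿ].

[-10, -2)

By the ratio test, |a_{n+1}/a_n| = [(5n + 4)/(5(n+1) + 4)] · 4·4/64 → 1/4.
Thus R = 1/(1/4) = 4.
At w = -2: the terms are asymptotic to a nonzero constant times 1/n, so the series diverges by limit comparison with Σ 1/n.
Endpoint w = -10: an alternating series whose terms decrease to 0 in absolute value, so it converges by the Leibniz criterion.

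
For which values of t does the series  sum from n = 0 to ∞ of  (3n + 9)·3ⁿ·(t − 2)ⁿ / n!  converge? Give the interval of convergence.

(−∞, ∞)

Ratio test: |a_{n+1}/a_n| = (3(n+1) + 9)/(3n + 9) · 3 · 1/(n+1) → 0 as n → ∞.
Since the limit is 0 < 1 for every t, the series converges on all of ℝ and R = ∞.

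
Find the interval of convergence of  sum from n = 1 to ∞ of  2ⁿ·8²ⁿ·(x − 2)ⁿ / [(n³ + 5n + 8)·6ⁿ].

Apply the ratio test: |a_{n+1}| / |a_n| = [(n³ + 5n + 8)/((n+1)³ + 5(n+1) + 8)] · 2·64/6, which tends to 64/3 as n → ∞.
The series converges when 64/3 · |x − 2| < 1, giving R = 3/64.
When x = 131/64, absolute convergence follows by limit comparison with Σ 1/n³.
Check x = 125/64: the series is dominated by a constant times Σ 1/n³, which converges (p = 3 > 1).

[125/64, 131/64]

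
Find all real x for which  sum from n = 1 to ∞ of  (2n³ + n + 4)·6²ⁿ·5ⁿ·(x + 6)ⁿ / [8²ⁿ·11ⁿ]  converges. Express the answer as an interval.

Apply the ratio test: |a_{n+1}| / |a_n| = [(2(n+1)³ + (n+1) + 4)/(2n³ + n + 4)] · 36·5/(64·11), which tends to 45/176 as n → ∞.
Thus R = 1/(45/176) = 176/45.
At x = -94/45: the n-th term does not approach 0; divergence by the term test.
When x = -446/45, the terms do not tend to 0, so the series diverges.

(-446/45, -94/45)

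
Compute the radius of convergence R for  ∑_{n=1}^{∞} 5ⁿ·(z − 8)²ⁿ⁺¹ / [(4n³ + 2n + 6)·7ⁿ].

Ratio test: |a_{n+1}/a_n| = [(4n³ + 2n + 6)/(4(n+1)³ + 2(n+1) + 6)] · 5/7 → 5/7 as n → ∞.
Writing y = (z − 8)², the series in y has radius 7/5, so |z − 8| < √(7/5) and R = √35/5.

R = √35/5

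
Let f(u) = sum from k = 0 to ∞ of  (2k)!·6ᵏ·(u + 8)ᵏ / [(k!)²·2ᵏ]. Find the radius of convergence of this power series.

Apply the ratio test: |a_{k+1}| / |a_k| = (2k+1)·(2k+2)/(k+1)² · 6/2, which tends to 12 as k → ∞.
Hence the series converges for |u + 8| < 1/(12) = 1/12, so the radius of convergence is 1/12.

R = 1/12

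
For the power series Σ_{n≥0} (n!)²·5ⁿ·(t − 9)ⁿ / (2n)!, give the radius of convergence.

The ratio of consecutive coefficients is (n+1)²/[(2n+1)·(2n+2)] · 5 → 5/4.
Thus R = 1/(5/4) = 4/5.

R = 4/5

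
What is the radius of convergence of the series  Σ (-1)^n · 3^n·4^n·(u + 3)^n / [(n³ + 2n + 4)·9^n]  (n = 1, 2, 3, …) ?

By the ratio test, |a_{n+1}/a_n| = [(n³ + 2n + 4)/((n+1)³ + 2(n+1) + 4)] · 3·4/9 → 4/3.
Thus R = 1/(4/3) = 3/4.

R = 3/4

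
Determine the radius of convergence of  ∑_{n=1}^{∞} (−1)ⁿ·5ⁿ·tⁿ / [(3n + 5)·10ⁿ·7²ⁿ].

The ratio of consecutive coefficients is [(3n + 5)/(3(n+1) + 5)] · 5/(10·49) → 1/98.
Convergence for |t| · 1/98 < 1, i.e. |t| < 98. So R = 98.

R = 98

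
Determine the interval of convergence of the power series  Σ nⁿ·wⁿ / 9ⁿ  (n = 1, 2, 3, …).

Root test: |a_n|^(1/n) = n/9 → ∞.
The root grows without bound, so R = 0 (convergence only at w = 0).

{0}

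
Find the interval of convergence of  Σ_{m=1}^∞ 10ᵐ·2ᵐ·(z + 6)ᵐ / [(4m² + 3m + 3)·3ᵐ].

[-123/20, -117/20]

Ratio test: |a_{m+1}/a_m| = [(4m² + 3m + 3)/(4(m+1)² + 3(m+1) + 3)] · 10·2/3 → 20/3 as m → ∞.
Hence the series converges for |z + 6| < 1/(20/3) = 3/20, so the radius of convergence is 3/20.
When z = -117/20, the series is dominated by a constant times Σ 1/m², which converges (p = 2 > 1).
Check z = -123/20: absolute convergence follows by limit comparison with Σ 1/m².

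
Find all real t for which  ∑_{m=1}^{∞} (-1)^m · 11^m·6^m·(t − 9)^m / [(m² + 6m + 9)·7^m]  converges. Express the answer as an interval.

[587/66, 601/66]

Apply the ratio test: |a_{m+1}| / |a_m| = [(m² + 6m + 9)/((m+1)² + 6(m+1) + 9)] · 11·6/7, which tends to 66/7 as m → ∞.
Thus R = 1/(66/7) = 7/66.
Check t = 601/66: the terms are on the order of 1/m², so the series converges absolutely by comparison with the p-series (p = 2 > 1).
At t = 587/66: absolute convergence follows by limit comparison with Σ 1/m².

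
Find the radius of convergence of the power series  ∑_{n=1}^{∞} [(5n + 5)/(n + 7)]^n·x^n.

Applying the root test, |a_n|^(1/n) = (5n + 5)/(n + 7) → 5.
Hence the series converges for |x| < 1/(5) = 1/5, so the radius of convergence is 1/5.

R = 1/5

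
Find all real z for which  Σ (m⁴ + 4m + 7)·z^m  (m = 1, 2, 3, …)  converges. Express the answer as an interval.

(-1, 1)

By the ratio test, |a_{m+1}/a_m| = ((m+1)⁴ + 4(m+1) + 7)/(m⁴ + 4m + 7) → 1.
So the series converges when |z| < 1 and diverges when |z| > 1; R = 1.
When z = 1, the m-th term does not approach 0; divergence by the term test.
Check z = -1: the terms do not tend to 0, so the series diverges.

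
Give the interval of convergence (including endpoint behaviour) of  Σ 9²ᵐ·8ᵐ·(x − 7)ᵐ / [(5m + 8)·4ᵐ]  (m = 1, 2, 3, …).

[1133/162, 1135/162)

Ratio test: |a_{m+1}/a_m| = [(5m + 8)/(5(m+1) + 8)] · 81·8/4 → 162 as m → ∞.
Convergence for |x − 7| · 162 < 1, i.e. |x − 7| < 1/162. So R = 1/162.
Endpoint x = 1135/162: comparison with the harmonic series Σ 1/m shows the series diverges.
At x = 1133/162: convergence follows from the alternating series test (terms decrease monotonically to 0).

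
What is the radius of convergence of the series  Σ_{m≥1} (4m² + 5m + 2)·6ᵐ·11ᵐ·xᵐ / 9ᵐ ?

The ratio of consecutive coefficients is [(4(m+1)² + 5(m+1) + 2)/(4m² + 5m + 2)] · 6·11/9 → 22/3.
Convergence for |x| · 22/3 < 1, i.e. |x| < 3/22. So R = 3/22.

R = 3/22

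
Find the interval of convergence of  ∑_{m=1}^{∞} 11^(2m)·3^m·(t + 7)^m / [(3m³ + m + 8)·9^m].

[-850/121, -844/121]

Ratio test: |a_{m+1}/a_m| = [(3m³ + m + 8)/(3(m+1)³ + (m+1) + 8)] · 121·3/9 → 121/3 as m → ∞.
Hence the series converges for |t + 7| < 1/(121/3) = 3/121, so the radius of convergence is 3/121.
At t = -844/121: the terms are on the order of 1/m³, so the series converges absolutely by comparison with the p-series (p = 3 > 1).
At t = -850/121: the terms are on the order of 1/m³, so the series converges absolutely by comparison with the p-series (p = 3 > 1).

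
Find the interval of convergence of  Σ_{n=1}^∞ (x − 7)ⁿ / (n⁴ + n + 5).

[6, 8]

Apply the ratio test: |a_{n+1}| / |a_n| = (n⁴ + n + 5)/((n+1)⁴ + (n+1) + 5), which tends to 1 as n → ∞.
Convergence for |x − 7| < 1, so R = 1.
When x = 8, absolute convergence follows by limit comparison with Σ 1/n⁴.
Endpoint x = 6: the terms are on the order of 1/n⁴, so the series converges absolutely by comparison with the p-series (p = 4 > 1).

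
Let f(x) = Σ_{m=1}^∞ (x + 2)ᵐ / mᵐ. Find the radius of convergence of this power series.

By the Cauchy root test, |a_m|^(1/m) = 1/m → 0.
The limit is 0 for every x, so R = ∞.

R = ∞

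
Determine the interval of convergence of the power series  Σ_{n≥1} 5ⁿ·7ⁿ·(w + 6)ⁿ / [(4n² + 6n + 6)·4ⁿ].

Ratio test: |a_{n+1}/a_n| = [(4n² + 6n + 6)/(4(n+1)² + 6(n+1) + 6)] · 5·7/4 → 35/4 as n → ∞.
The series converges when 35/4 · |w + 6| < 1, giving R = 4/35.
When w = -206/35, the terms are on the order of 1/n², so the series converges absolutely by comparison with the p-series (p = 2 > 1).
Check w = -214/35: absolute convergence follows by limit comparison with Σ 1/n².

[-214/35, -206/35]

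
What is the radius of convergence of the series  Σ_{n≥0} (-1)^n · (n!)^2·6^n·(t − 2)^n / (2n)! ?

Apply the ratio test: |a_{n+1}| / |a_n| = (n+1)²/[(2n+1)·(2n+2)] · 6, which tends to 3/2 as n → ∞.
Thus R = 1/(3/2) = 2/3.

R = 2/3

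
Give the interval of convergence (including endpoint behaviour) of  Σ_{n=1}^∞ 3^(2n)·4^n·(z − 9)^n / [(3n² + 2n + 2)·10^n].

By the ratio test, |a_{n+1}/a_n| = [(3n² + 2n + 2)/(3(n+1)² + 2(n+1) + 2)] · 9·4/10 → 18/5.
Hence the series converges for |z − 9| < 1/(18/5) = 5/18, so the radius of convergence is 5/18.
Check z = 167/18: the terms are on the order of 1/n², so the series converges absolutely by comparison with the p-series (p = 2 > 1).
Endpoint z = 157/18: the terms are on the order of 1/n², so the series converges absolutely by comparison with the p-series (p = 2 > 1).

[157/18, 167/18]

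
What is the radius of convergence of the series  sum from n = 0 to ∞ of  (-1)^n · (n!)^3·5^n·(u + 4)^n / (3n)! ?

R = 27/5

Ratio test: |a_{n+1}/a_n| = (n+1)³/[(3n+1)·(3n+2)·(3n+3)] · 5 → 5/27 as n → ∞.
Thus R = 1/(5/27) = 27/5.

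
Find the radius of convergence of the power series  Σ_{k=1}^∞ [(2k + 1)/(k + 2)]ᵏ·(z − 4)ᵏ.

Applying the root test, |a_k|^(1/k) = (2k + 1)/(k + 2) → 2.
Thus R = 1/(2) = 1/2.

R = 1/2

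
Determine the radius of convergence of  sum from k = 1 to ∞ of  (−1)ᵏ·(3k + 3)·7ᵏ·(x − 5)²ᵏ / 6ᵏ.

Ratio test: |a_{k+1}/a_k| = [(3(k+1) + 3)/(3k + 3)] · 7/6 → 7/6 as k → ∞.
Successive powers of (x − 5) differ by 2, so the series converges when |x − 5|² · 7/6 < 1, i.e. |x − 5| < √(6/7). So R = √42/7.

R = √42/7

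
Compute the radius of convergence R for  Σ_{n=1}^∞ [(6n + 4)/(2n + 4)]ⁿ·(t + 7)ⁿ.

By the Cauchy root test, |a_n|^(1/n) = (6n + 4)/(2n + 4) → 3.
The series converges when 3 · |t + 7| < 1, giving R = 1/3.

R = 1/3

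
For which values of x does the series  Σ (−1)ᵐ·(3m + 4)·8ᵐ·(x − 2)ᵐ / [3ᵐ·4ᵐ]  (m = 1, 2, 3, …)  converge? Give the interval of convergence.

Apply the ratio test: |a_{m+1}| / |a_m| = [(3(m+1) + 4)/(3m + 4)] · 8/(3·4), which tends to 2/3 as m → ∞.
Hence the series converges for |x − 2| < 1/(2/3) = 3/2, so the radius of convergence is 3/2.
Check x = 7/2: the m-th term does not approach 0; divergence by the term test.
When x = 1/2, the m-th term does not approach 0; divergence by the term test.

(1/2, 7/2)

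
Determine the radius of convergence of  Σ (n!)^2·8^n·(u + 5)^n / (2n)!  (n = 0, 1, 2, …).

R = 1/2

The ratio of consecutive coefficients is (n+1)²/[(2n+1)·(2n+2)] · 8 → 2.
Thus R = 1/(2) = 1/2.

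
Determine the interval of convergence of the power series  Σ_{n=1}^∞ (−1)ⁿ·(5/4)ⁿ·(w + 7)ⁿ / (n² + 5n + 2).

[-39/5, -31/5]

Apply the ratio test: |a_{n+1}| / |a_n| = [(n² + 5n + 2)/((n+1)² + 5(n+1) + 2)] · 5/4, which tends to 5/4 as n → ∞.
Thus R = 1/(5/4) = 4/5.
When w = -31/5, absolute convergence follows by limit comparison with Σ 1/n².
At w = -39/5: absolute convergence follows by limit comparison with Σ 1/n².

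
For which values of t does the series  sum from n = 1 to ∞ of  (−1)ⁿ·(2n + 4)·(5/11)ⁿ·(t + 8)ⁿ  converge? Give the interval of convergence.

(-51/5, -29/5)

The ratio of consecutive coefficients is [(2(n+1) + 4)/(2n + 4)] · 5/11 → 5/11.
Thus R = 1/(5/11) = 11/5.
Endpoint t = -29/5: the n-th term does not approach 0; divergence by the term test.
Check t = -51/5: the terms have absolute value of order n, which does not tend to 0, so the series diverges by the divergence test.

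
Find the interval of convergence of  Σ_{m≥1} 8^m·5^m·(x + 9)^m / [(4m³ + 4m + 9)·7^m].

[-367/40, -353/40]

By the ratio test, |a_{m+1}/a_m| = [(4m³ + 4m + 9)/(4(m+1)³ + 4(m+1) + 9)] · 8·5/7 → 40/7.
Thus R = 1/(40/7) = 7/40.
At x = -353/40: absolute convergence follows by limit comparison with Σ 1/m³.
Endpoint x = -367/40: the terms are on the order of 1/m³, so the series converges absolutely by comparison with the p-series (p = 3 > 1).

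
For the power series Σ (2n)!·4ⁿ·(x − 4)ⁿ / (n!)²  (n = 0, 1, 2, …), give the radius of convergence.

Apply the ratio test: |a_{n+1}| / |a_n| = (2n+1)·(2n+2)/(n+1)² · 4, which tends to 16 as n → ∞.
Convergence for |x − 4| · 16 < 1, i.e. |x − 4| < 1/16. So R = 1/16.

R = 1/16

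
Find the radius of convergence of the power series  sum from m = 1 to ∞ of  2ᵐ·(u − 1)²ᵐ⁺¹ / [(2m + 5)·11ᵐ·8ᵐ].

By the ratio test, |a_{m+1}/a_m| = [(2m + 5)/(2(m+1) + 5)] · 2/(11·8) → 1/44.
Successive powers of (u − 1) differ by 2, so the series converges when |u − 1|² · 1/44 < 1, i.e. |u − 1| < √(44). So R = 2√11.

R = 2√11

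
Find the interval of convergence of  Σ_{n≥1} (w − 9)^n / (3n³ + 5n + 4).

Apply the ratio test: |a_{n+1}| / |a_n| = (3n³ + 5n + 4)/(3(n+1)³ + 5(n+1) + 4), which tends to 1 as n → ∞.
Convergence for |w − 9| < 1, so R = 1.
When w = 10, the series is dominated by a constant times Σ 1/n³, which converges (p = 3 > 1).
Check w = 8: the terms are on the order of 1/n³, so the series converges absolutely by comparison with the p-series (p = 3 > 1).

[8, 10]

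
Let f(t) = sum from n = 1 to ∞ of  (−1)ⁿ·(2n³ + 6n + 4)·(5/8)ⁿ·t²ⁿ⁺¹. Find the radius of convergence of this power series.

R = 2√10/5

Apply the ratio test: |a_{n+1}| / |a_n| = [(2(n+1)³ + 6(n+1) + 4)/(2n³ + 6n + 4)] · 5/8, which tends to 5/8 as n → ∞.
Writing y = t², the series in y has radius 8/5, so |t| < √(8/5) and R = 2√10/5.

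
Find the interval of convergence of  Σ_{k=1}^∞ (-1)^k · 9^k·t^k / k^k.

By the Cauchy root test, |a_k|^(1/k) = 9/k → 0.
Since the k-th root of |a_k| tends to 0, the series converges for all real t; R = ∞.

(−∞, ∞)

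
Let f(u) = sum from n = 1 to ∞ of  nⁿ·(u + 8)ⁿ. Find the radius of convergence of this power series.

Root test: |a_n|^(1/n) = n → ∞.
Since the n-th root of |a_n| is unbounded, the series converges only at u = -8; R = 0.

R = 0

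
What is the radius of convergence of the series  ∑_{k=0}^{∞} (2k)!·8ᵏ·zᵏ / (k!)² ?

R = 1/32

The ratio of consecutive coefficients is (2k+1)·(2k+2)/(k+1)² · 8 → 32.
Convergence for |z| · 32 < 1, i.e. |z| < 1/32. So R = 1/32.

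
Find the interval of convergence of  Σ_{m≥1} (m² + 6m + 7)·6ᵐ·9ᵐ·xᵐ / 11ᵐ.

Apply the ratio test: |a_{m+1}| / |a_m| = [((m+1)² + 6(m+1) + 7)/(m² + 6m + 7)] · 6·9/11, which tends to 54/11 as m → ∞.
Convergence for |x| · 54/11 < 1, i.e. |x| < 11/54. So R = 11/54.
At x = 11/54: the m-th term does not approach 0; divergence by the term test.
When x = -11/54, the m-th term does not approach 0; divergence by the term test.

(-11/54, 11/54)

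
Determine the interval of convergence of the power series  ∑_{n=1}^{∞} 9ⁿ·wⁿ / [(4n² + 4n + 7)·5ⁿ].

[-5/9, 5/9]

Apply the ratio test: |a_{n+1}| / |a_n| = [(4n² + 4n + 7)/(4(n+1)² + 4(n+1) + 7)] · 9/5, which tends to 9/5 as n → ∞.
Convergence for |w| · 9/5 < 1, i.e. |w| < 5/9. So R = 5/9.
When w = 5/9, absolute convergence follows by limit comparison with Σ 1/n².
Check w = -5/9: the series is dominated by a constant times Σ 1/n², which converges (p = 2 > 1).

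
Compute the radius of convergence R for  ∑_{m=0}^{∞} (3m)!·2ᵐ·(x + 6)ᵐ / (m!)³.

R = 1/54

Apply the ratio test: |a_{m+1}| / |a_m| = (3m+1)·(3m+2)·(3m+3)/(m+1)³ · 2, which tends to 54 as m → ∞.
Thus R = 1/(54) = 1/54.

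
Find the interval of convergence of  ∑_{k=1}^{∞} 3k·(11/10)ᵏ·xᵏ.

Ratio test: |a_{k+1}/a_k| = [3(k+1)/3k] · 11/10 → 11/10 as k → ∞.
The series converges when 11/10 · |x| < 1, giving R = 10/11.
Endpoint x = 10/11: the k-th term does not approach 0; divergence by the term test.
At x = -10/11: the k-th term does not approach 0; divergence by the term test.

(-10/11, 10/11)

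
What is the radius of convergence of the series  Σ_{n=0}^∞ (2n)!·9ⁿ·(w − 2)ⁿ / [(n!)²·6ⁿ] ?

R = 1/6

Apply the ratio test: |a_{n+1}| / |a_n| = (2n+1)·(2n+2)/(n+1)² · 9/6, which tends to 6 as n → ∞.
Hence the series converges for |w − 2| < 1/(6) = 1/6, so the radius of convergence is 1/6.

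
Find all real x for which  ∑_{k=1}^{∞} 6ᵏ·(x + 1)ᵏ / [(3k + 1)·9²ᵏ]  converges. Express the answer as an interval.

[-29/2, 25/2)

Ratio test: |a_{k+1}/a_k| = [(3k + 1)/(3(k+1) + 1)] · 6/81 → 2/27 as k → ∞.
Thus R = 1/(2/27) = 27/2.
Endpoint x = 25/2: the terms behave like c/k; limit comparison with the harmonic series gives divergence.
Endpoint x = -29/2: the terms alternate in sign and decrease monotonically to 0 in absolute value (size ~ c/k), so the alternating series test gives convergence.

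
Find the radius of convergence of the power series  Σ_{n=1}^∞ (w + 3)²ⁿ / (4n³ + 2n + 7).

R = 1

Ratio test: |a_{n+1}/a_n| = (4n³ + 2n + 7)/(4(n+1)³ + 2(n+1) + 7) → 1 as n → ∞.
Writing y = (w + 3)², the series in y has radius 1, so |w + 3| < √(1) = 1 and R = 1.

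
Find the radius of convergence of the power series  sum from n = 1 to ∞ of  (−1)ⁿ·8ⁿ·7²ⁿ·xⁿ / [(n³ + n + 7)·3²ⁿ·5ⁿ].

Apply the ratio test: |a_{n+1}| / |a_n| = [(n³ + n + 7)/((n+1)³ + (n+1) + 7)] · 8·49/(9·5), which tends to 392/45 as n → ∞.
Thus R = 1/(392/45) = 45/392.

R = 45/392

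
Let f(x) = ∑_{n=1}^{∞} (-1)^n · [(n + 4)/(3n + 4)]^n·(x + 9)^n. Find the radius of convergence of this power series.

R = 3

Applying the root test, |a_n|^(1/n) = (n + 4)/(3n + 4) → 1/3.
Convergence for |x + 9| · 1/3 < 1, i.e. |x + 9| < 3. So R = 3.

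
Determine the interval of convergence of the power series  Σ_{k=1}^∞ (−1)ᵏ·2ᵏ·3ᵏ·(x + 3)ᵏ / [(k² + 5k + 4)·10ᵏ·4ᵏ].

[-29/3, 11/3]

Ratio test: |a_{k+1}/a_k| = [(k² + 5k + 4)/((k+1)² + 5(k+1) + 4)] · 2·3/(10·4) → 3/20 as k → ∞.
Hence the series converges for |x + 3| < 1/(3/20) = 20/3, so the radius of convergence is 20/3.
At x = 11/3: the series is dominated by a constant times Σ 1/k², which converges (p = 2 > 1).
At x = -29/3: the series is dominated by a constant times Σ 1/k², which converges (p = 2 > 1).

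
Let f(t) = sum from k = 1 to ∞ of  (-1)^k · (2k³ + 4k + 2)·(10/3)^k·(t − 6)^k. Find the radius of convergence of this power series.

R = 3/10

Ratio test: |a_{k+1}/a_k| = [(2(k+1)³ + 4(k+1) + 2)/(2k³ + 4k + 2)] · 10/3 → 10/3 as k → ∞.
Hence the series converges for |t − 6| < 1/(10/3) = 3/10, so the radius of convergence is 3/10.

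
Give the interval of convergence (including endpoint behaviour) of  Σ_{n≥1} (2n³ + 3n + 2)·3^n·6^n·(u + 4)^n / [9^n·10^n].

Apply the ratio test: |a_{n+1}| / |a_n| = [(2(n+1)³ + 3(n+1) + 2)/(2n³ + 3n + 2)] · 3·6/(9·10), which tends to 1/5 as n → ∞.
Hence the series converges for |u + 4| < 1/(1/5) = 5, so the radius of convergence is 5.
Check u = 1: the terms do not tend to 0, so the series diverges.
Check u = -9: the terms do not tend to 0, so the series diverges.

(-9, 1)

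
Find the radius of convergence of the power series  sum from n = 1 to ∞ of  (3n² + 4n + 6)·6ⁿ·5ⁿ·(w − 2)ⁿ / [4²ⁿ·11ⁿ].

The ratio of consecutive coefficients is [(3(n+1)² + 4(n+1) + 6)/(3n² + 4n + 6)] · 6·5/(16·11) → 15/88.
Convergence for |w − 2| · 15/88 < 1, i.e. |w − 2| < 88/15. So R = 88/15.

R = 88/15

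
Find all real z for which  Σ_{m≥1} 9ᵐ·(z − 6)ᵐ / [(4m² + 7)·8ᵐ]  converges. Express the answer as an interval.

[46/9, 62/9]

The ratio of consecutive coefficients is [(4m² + 7)/(4(m+1)² + 7)] · 9/8 → 9/8.
Convergence for |z − 6| · 9/8 < 1, i.e. |z − 6| < 8/9. So R = 8/9.
Endpoint z = 62/9: the series is dominated by a constant times Σ 1/m², which converges (p = 2 > 1).
Check z = 46/9: absolute convergence follows by limit comparison with Σ 1/m².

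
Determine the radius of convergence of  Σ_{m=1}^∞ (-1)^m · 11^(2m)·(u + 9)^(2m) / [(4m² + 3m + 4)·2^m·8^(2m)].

The ratio of consecutive coefficients is [(4m² + 3m + 4)/(4(m+1)² + 3(m+1) + 4)] · 121/(2·64) → 121/128.
Successive powers of (u + 9) differ by 2, so the series converges when |u + 9|² · 121/128 < 1, i.e. |u + 9| < √(128/121). So R = 8√2/11.

R = 8√2/11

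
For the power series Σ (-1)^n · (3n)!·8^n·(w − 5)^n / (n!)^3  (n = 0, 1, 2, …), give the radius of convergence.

Apply the ratio test: |a_{n+1}| / |a_n| = (3n+1)·(3n+2)·(3n+3)/(n+1)³ · 8, which tends to 216 as n → ∞.
Hence the series converges for |w − 5| < 1/(216) = 1/216, so the radius of convergence is 1/216.

R = 1/216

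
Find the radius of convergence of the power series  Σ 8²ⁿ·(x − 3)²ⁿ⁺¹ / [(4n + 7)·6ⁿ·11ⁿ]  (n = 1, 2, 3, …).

R = √66/8

Apply the ratio test: |a_{n+1}| / |a_n| = [(4n + 7)/(4(n+1) + 7)] · 64/(6·11), which tends to 32/33 as n → ∞.
Successive powers of (x − 3) differ by 2, so the series converges when |x − 3|² · 32/33 < 1, i.e. |x − 3| < √(33/32). So R = √66/8.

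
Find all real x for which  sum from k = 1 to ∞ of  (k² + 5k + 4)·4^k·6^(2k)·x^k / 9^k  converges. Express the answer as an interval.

(-1/16, 1/16)

By the ratio test, |a_{k+1}/a_k| = [((k+1)² + 5(k+1) + 4)/(k² + 5k + 4)] · 4·36/9 → 16.
Thus R = 1/(16) = 1/16.
Endpoint x = 1/16: the terms do not tend to 0, so the series diverges.
Endpoint x = -1/16: the terms do not tend to 0, so the series diverges.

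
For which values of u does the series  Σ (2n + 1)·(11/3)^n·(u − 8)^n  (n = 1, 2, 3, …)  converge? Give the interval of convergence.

(85/11, 91/11)

Apply the ratio test: |a_{n+1}| / |a_n| = [(2(n+1) + 1)/(2n + 1)] · 11/3, which tends to 11/3 as n → ∞.
Thus R = 1/(11/3) = 3/11.
Check u = 91/11: the terms have absolute value of order n, which does not tend to 0, so the series diverges by the divergence test.
Check u = 85/11: the terms have absolute value of order n, which does not tend to 0, so the series diverges by the divergence test.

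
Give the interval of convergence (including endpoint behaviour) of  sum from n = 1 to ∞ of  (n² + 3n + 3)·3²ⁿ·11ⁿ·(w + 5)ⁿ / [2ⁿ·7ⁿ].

By the ratio test, |a_{n+1}/a_n| = [((n+1)² + 3(n+1) + 3)/(n² + 3n + 3)] · 9·11/(2·7) → 99/14.
Convergence for |w + 5| · 99/14 < 1, i.e. |w + 5| < 14/99. So R = 14/99.
Check w = -481/99: the terms have absolute value of order n², which does not tend to 0, so the series diverges by the divergence test.
At w = -509/99: the terms do not tend to 0, so the series diverges.

(-509/99, -481/99)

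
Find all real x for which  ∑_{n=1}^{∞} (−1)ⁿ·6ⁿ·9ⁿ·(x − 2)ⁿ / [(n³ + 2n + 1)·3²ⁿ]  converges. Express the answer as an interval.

[11/6, 13/6]

By the ratio test, |a_{n+1}/a_n| = [(n³ + 2n + 1)/((n+1)³ + 2(n+1) + 1)] · 6·9/9 → 6.
Convergence for |x − 2| · 6 < 1, i.e. |x − 2| < 1/6. So R = 1/6.
Endpoint x = 13/6: the terms are on the order of 1/n³, so the series converges absolutely by comparison with the p-series (p = 3 > 1).
Check x = 11/6: absolute convergence follows by limit comparison with Σ 1/n³.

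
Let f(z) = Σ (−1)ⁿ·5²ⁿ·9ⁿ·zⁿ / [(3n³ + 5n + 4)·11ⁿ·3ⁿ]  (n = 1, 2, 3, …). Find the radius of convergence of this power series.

R = 11/75

The ratio of consecutive coefficients is [(3n³ + 5n + 4)/(3(n+1)³ + 5(n+1) + 4)] · 25·9/(11·3) → 75/11.
The series converges when 75/11 · |z| < 1, giving R = 11/75.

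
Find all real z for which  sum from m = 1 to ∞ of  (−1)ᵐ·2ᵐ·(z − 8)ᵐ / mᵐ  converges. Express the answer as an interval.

Applying the root test, |a_m|^(1/m) = 2/m → 0.
Since the m-th root of |a_m| tends to 0, the series converges for all real z; R = ∞.

(−∞, ∞)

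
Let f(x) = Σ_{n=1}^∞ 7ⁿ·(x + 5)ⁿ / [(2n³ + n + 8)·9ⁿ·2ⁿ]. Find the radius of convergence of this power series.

R = 18/7

By the ratio test, |a_{n+1}/a_n| = [(2n³ + n + 8)/(2(n+1)³ + (n+1) + 8)] · 7/(9·2) → 7/18.
Convergence for |x + 5| · 7/18 < 1, i.e. |x + 5| < 18/7. So R = 18/7.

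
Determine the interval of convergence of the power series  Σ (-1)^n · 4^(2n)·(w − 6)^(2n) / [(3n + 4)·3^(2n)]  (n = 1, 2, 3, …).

[21/4, 27/4]

Ratio test: |a_{n+1}/a_n| = [(3n + 4)/(3(n+1) + 4)] · 16/9 → 16/9 as n → ∞.
Writing y = (w − 6)², the series in y has radius 9/16, so |w − 6| < √(9/16) = 3/4 and R = 3/4.
Check w = 27/4: convergence follows from the alternating series test (terms decrease monotonically to 0).
When w = 21/4, the terms alternate in sign and decrease monotonically to 0 in absolute value (size ~ c/n), so the alternating series test gives convergence.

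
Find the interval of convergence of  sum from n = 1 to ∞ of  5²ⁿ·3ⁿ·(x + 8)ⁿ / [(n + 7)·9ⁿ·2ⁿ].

The ratio of consecutive coefficients is [(n + 7)/((n+1) + 7)] · 25·3/(9·2) → 25/6.
Hence the series converges for |x + 8| < 1/(25/6) = 6/25, so the radius of convergence is 6/25.
When x = -194/25, the terms are asymptotic to a nonzero constant times 1/n, so the series diverges by limit comparison with Σ 1/n.
When x = -206/25, convergence follows from the alternating series test (terms decrease monotonically to 0).

[-206/25, -194/25)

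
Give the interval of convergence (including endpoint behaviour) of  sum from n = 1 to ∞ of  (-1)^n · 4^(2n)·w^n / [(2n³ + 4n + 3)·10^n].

[-5/8, 5/8]

The ratio of consecutive coefficients is [(2n³ + 4n + 3)/(2(n+1)³ + 4(n+1) + 3)] · 16/10 → 8/5.
Convergence for |w| · 8/5 < 1, i.e. |w| < 5/8. So R = 5/8.
At w = 5/8: the series is dominated by a constant times Σ 1/n³, which converges (p = 3 > 1).
Check w = -5/8: the terms are on the order of 1/n³, so the series converges absolutely by comparison with the p-series (p = 3 > 1).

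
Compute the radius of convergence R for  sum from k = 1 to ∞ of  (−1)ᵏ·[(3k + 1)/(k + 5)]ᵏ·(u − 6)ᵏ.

R = 1/3

Root test: |a_k|^(1/k) = (3k + 1)/(k + 5) → 3.
Convergence for |u − 6| · 3 < 1, i.e. |u − 6| < 1/3. So R = 1/3.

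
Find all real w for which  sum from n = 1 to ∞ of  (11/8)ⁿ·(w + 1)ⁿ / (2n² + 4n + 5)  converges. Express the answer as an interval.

Ratio test: |a_{n+1}/a_n| = [(2n² + 4n + 5)/(2(n+1)² + 4(n+1) + 5)] · 11/8 → 11/8 as n → ∞.
Thus R = 1/(11/8) = 8/11.
At w = -3/11: absolute convergence follows by limit comparison with Σ 1/n².
Check w = -19/11: the series is dominated by a constant times Σ 1/n², which converges (p = 2 > 1).

[-19/11, -3/11]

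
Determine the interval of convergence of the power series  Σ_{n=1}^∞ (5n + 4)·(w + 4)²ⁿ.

Apply the ratio test: |a_{n+1}| / |a_n| = (5(n+1) + 4)/(5n + 4), which tends to 1 as n → ∞.
Successive powers of (w + 4) differ by 2, so the series converges when |w + 4|² · 1 < 1, i.e. |w + 4| < √(1) = 1. So R = 1.
When w = -3, the terms do not tend to 0, so the series diverges.
Endpoint w = -5: the terms have absolute value of order n, which does not tend to 0, so the series diverges by the divergence test.

(-5, -3)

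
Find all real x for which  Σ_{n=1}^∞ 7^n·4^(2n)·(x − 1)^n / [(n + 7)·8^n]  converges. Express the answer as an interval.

[13/14, 15/14)

Ratio test: |a_{n+1}/a_n| = [(n + 7)/((n+1) + 7)] · 7·16/8 → 14 as n → ∞.
Convergence for |x − 1| · 14 < 1, i.e. |x − 1| < 1/14. So R = 1/14.
Check x = 15/14: the terms are asymptotic to a nonzero constant times 1/n, so the series diverges by limit comparison with Σ 1/n.
At x = 13/14: an alternating series whose terms decrease to 0 in absolute value, so it converges by the Leibniz criterion.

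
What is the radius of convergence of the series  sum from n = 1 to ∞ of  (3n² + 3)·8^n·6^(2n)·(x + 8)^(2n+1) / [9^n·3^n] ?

R = √6/8

Apply the ratio test: |a_{n+1}| / |a_n| = [(3(n+1)² + 3)/(3n² + 3)] · 8·36/(9·3), which tends to 32/3 as n → ∞.
Writing y = (x + 8)², the series in y has radius 3/32, so |x + 8| < √(3/32) and R = √6/8.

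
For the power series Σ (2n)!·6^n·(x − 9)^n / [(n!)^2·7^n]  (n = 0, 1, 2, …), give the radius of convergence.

R = 7/24

By the ratio test, |a_{n+1}/a_n| = (2n+1)·(2n+2)/(n+1)² · 6/7 → 24/7.
Thus R = 1/(24/7) = 7/24.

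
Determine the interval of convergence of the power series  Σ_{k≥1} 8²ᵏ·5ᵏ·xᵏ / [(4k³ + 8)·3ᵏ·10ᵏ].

Ratio test: |a_{k+1}/a_k| = [(4k³ + 8)/(4(k+1)³ + 8)] · 64·5/(3·10) → 32/3 as k → ∞.
Hence the series converges for |x| < 1/(32/3) = 3/32, so the radius of convergence is 3/32.
When x = 3/32, the series is dominated by a constant times Σ 1/k³, which converges (p = 3 > 1).
Check x = -3/32: absolute convergence follows by limit comparison with Σ 1/k³.

[-3/32, 3/32]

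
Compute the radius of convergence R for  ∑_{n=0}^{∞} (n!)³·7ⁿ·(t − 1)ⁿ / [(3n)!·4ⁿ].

R = 108/7

The ratio of consecutive coefficients is (n+1)³/[(3n+1)·(3n+2)·(3n+3)] · 7/4 → 7/108.
Thus R = 1/(7/108) = 108/7.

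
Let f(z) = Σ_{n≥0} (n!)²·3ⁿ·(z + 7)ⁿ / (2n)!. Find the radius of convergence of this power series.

By the ratio test, |a_{n+1}/a_n| = (n+1)²/[(2n+1)·(2n+2)] · 3 → 3/4.
Convergence for |z + 7| · 3/4 < 1, i.e. |z + 7| < 4/3. So R = 4/3.

R = 4/3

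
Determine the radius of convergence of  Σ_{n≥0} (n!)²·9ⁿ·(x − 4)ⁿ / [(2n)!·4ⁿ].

Ratio test: |a_{n+1}/a_n| = (n+1)²/[(2n+1)·(2n+2)] · 9/4 → 9/16 as n → ∞.
Hence the series converges for |x − 4| < 1/(9/16) = 16/9, so the radius of convergence is 16/9.

R = 16/9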